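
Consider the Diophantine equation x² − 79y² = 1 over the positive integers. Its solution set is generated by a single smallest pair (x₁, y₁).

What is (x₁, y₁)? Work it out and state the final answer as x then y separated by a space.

[8; 1,7,1,16] for √79; ℓ=4 ⇒ convergent index 3
k=0  a_k=8  p_k/q_k = 8/1
k=1  a_k=1  p_k/q_k = 9/1
k=2  a_k=7  p_k/q_k = 71/8
k=3  a_k=1  p_k/q_k = 80/9
→ (80, 9).  Check: 80²=6400, 79·9²=6399, difference 1.

80 9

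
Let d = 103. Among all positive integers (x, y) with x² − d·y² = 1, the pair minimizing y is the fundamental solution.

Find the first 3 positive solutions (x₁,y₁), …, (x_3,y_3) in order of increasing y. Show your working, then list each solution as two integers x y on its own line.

227528 22419
103537981567 10201900464
47115579739725224 4642436017523565

d=103: √d = [10; 6,1,2,1,1,9,1,1,2,1,6,20] (ℓ=12, even), read p_11/q_11
k=0  a_k=10  p_k/q_k = 10/1
k=1  a_k=6  p_k/q_k = 61/6
k=2  a_k=1  p_k/q_k = 71/7
k=3  a_k=2  p_k/q_k = 203/20
k=4  a_k=1  p_k/q_k = 274/27
…
k=6  a_k=9  p_k/q_k = 4567/450
k=7  a_k=1  p_k/q_k = 5044/497
…
k=9  a_k=2  p_k/q_k = 24266/2391
k=10  a_k=1  p_k/q_k = 33877/3338
k=11  a_k=6  p_k/q_k = 227528/22419
(x₁, y₁) = (227528, 22419);  227528² − 103·22419² = 1 ✓
n=2: (227528,22419)∘(227528,22419) = (227528·227528+103·22419·22419, 227528·22419+22419·227528) = (103537981567,10201900464)
n=3: (103537981567,10201900464)∘(227528,22419) = (227528·103537981567+103·22419·10201900464, 227528·10201900464+22419·103537981567) = (47115579739725224,4642436017523565)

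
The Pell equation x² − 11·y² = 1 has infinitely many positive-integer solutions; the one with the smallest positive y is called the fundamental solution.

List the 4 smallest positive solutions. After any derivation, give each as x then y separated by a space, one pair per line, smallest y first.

√11 → a₀=3, period (3,6); ℓ=2 even so k=1
a_0=3:  p_0=3·1+0=3,  q_0=3·0+1=1
a_1=3:  p_1=3·3+1=10,  q_1=3·1+0=3
fundamental: x₁=10, y₁=3  (since 100 − 11·9 = 1)
(x_2, y_2) = (10·10 + 11·3·3, 10·3 + 3·10) = (199, 60)
(x_3, y_3) = (10·199 + 11·3·60, 10·60 + 3·199) = (3970, 1197)
(x_4, y_4) = (10·3970 + 11·3·1197, 10·1197 + 3·3970) = (79201, 23880)

10 3
199 60
3970 1197
79201 23880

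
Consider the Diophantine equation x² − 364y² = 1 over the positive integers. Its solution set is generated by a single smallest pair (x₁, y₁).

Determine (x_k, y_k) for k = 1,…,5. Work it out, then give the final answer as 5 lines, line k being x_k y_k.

√364 → a₀=19, period (12,1,2,3,1,8,1,3,2,1,12,38); ℓ=12 even so k=11
a_0=19:  p_0=19·1+0=19,  q_0=19·0+1=1
a_1=12:  p_1=12·19+1=229,  q_1=12·1+0=12
…
a_3=2:  p_3=2·248+229=725,  q_3=2·13+12=38
a_4=3:  p_4=3·725+248=2423,  q_4=3·38+13=127
a_5=1:  p_5=1·2423+725=3148,  q_5=1·127+38=165
a_6=8:  p_6=8·3148+2423=27607,  q_6=8·165+127=1447
…
a_8=3:  p_8=3·30755+27607=119872,  q_8=3·1612+1447=6283
a_9=2:  p_9=2·119872+30755=270499,  q_9=2·6283+1612=14178
a_10=1:  p_10=1·270499+119872=390371,  q_10=1·14178+6283=20461
a_11=12:  p_11=12·390371+270499=4954951,  q_11=12·20461+14178=259710
fundamental: x₁=4954951, y₁=259710  (since 24551539412401 − 364·67449284100 = 1)
n=2: (4954951,259710)∘(4954951,259710) = (4954951·4954951+364·259710·259710, 4954951·259710+259710·4954951) = (49103078824801,2573700648420)
n=3: (49103078824801,2573700648420)∘(4954951,259710) = (4954951·49103078824801+364·259710·2573700648420, 4954951·2573700648420+259710·49103078824801) = (486606699052048124551,25505121203178395130)
n=4: (486606699052048124551,25505121203178395130)∘(4954951,259710) = (4954951·486606699052048124551+364·259710·25505121203178395130, 4954951·25505121203178395130+259710·486606699052048124551) = (4822224700149240710505379201,252753251621617410554928840)
n=5: (4822224700149240710505379201,252753251621617410554928840)∘(4954951,259710) = (4954951·4822224700149240710505379201+364·259710·252753251621617410554928840, 4954951·252753251621617410554928840+259710·4822224700149240710505379201) = (47787774200457874208819626306623751,2504759953751544114971907242978550)

4954951 259710
49103078824801 2573700648420
486606699052048124551 25505121203178395130
4822224700149240710505379201 252753251621617410554928840
47787774200457874208819626306623751 2504759953751544114971907242978550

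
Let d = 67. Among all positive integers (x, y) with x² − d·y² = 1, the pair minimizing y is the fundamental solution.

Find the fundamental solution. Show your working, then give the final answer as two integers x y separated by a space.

48842 5967

√67 = [8; 5,2,1,1,7,1,1,2,5,16, …], period ℓ=10 (even) → k=9
step 0: (8, 1)  from 8·(1,0) + (0,1)
step 1: (41, 5)  from 5·(8,1) + (1,0)
step 2: (90, 11)  from 2·(41,5) + (8,1)
step 3: (131, 16)  from 1·(90,11) + (41,5)
step 4: (221, 27)  from 1·(131,16) + (90,11)
step 5: (1678, 205)  from 7·(221,27) + (131,16)
…
step 7: (3577, 437)  from 1·(1899,232) + (1678,205)
step 8: (9053, 1106)  from 2·(3577,437) + (1899,232)
step 9: (48842, 5967)  from 5·(9053,1106) + (3577,437)
fundamental: x₁=48842, y₁=5967  (since 2385540964 − 67·35605089 = 1)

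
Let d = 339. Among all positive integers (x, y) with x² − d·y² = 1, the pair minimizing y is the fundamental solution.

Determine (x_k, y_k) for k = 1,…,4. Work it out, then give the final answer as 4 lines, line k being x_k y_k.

√339 = [18; 2,2,2,1,17,1,2,2,2,36, …], period ℓ=10 (even) → k=9
i=0: a=18 ⇒ p=18, q=1
i=1: a=2 ⇒ p=37, q=2
i=2: a=2 ⇒ p=92, q=5
i=3: a=2 ⇒ p=221, q=12
i=4: a=1 ⇒ p=313, q=17
i=5: a=17 ⇒ p=5542, q=301
i=6: a=1 ⇒ p=5855, q=318
i=7: a=2 ⇒ p=17252, q=937
i=8: a=2 ⇒ p=40359, q=2192
i=9: a=2 ⇒ p=97970, q=5321
→ (97970, 5321).  Check: 97970²=9598120900, 339·5321²=9598120899, difference 1.
n=2: (97970,5321)∘(97970,5321) = (97970·97970+339·5321·5321, 97970·5321+5321·97970) = (19196241799,1042596740)
n=3: (19196241799,1042596740)∘(97970,5321) = (97970·19196241799+339·5321·1042596740, 97970·1042596740+5321·19196241799) = (3761311617998090,204286405230279)
n=4: (3761311617998090,204286405230279)∘(97970,5321) = (97970·3761311617998090+339·5321·204286405230279, 97970·204286405230279+5321·3761311617998090) = (736991398411349512801,40027878239778270520)

97970 5321
19196241799 1042596740
3761311617998090 204286405230279
736991398411349512801 40027878239778270520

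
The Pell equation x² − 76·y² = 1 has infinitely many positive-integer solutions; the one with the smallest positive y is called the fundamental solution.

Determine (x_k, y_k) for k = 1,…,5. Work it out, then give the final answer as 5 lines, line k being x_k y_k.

[8; 1,2,1,1,5,4,5,1,1,2,1,16] for √76; ℓ=12 ⇒ convergent index 11
a_0=8:  p_0=8·1+0=8,  q_0=8·0+1=1
a_1=1:  p_1=1·8+1=9,  q_1=1·1+0=1
a_2=2:  p_2=2·9+8=26,  q_2=2·1+1=3
a_3=1:  p_3=1·26+9=35,  q_3=1·3+1=4
a_4=1:  p_4=1·35+26=61,  q_4=1·4+3=7
a_5=5:  p_5=5·61+35=340,  q_5=5·7+4=39
…
a_7=5:  p_7=5·1421+340=7445,  q_7=5·163+39=854
…
a_10=2:  p_10=2·16311+8866=41488,  q_10=2·1871+1017=4759
a_11=1:  p_11=1·41488+16311=57799,  q_11=1·4759+1871=6630
→ (57799, 6630).  Check: 57799²=3340724401, 76·6630²=3340724400, difference 1.
(x_2, y_2) = (57799·57799 + 76·6630·6630, 57799·6630 + 6630·57799) = (6681448801, 766414740)
(x_3, y_3) = (57799·6681448801 + 76·6630·766414740, 57799·766414740 + 6630·6681448801) = (772362118440199, 88596011107890)
(x_4, y_4) = (57799·772362118440199 + 76·6630·88596011107890, 57799·88596011107890 + 6630·772362118440199) = (89283516160768675201, 10241521691283453480)
(x_5, y_5) = (57799·89283516160768675201 + 76·6630·10241521691283453480, 57799·10241521691283453480 + 6630·89283516160768675201) = (10320995900380175197444999, 1183899424380388644273150)

57799 6630
6681448801 766414740
772362118440199 88596011107890
89283516160768675201 10241521691283453480
10320995900380175197444999 1183899424380388644273150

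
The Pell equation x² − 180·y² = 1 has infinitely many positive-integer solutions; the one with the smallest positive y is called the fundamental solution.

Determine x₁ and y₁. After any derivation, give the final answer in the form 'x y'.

161 12

[13; 2,2,2,26] for √180; ℓ=4 ⇒ convergent index 3
step 0: (13, 1)  from 13·(1,0) + (0,1)
step 1: (27, 2)  from 2·(13,1) + (1,0)
step 2: (67, 5)  from 2·(27,2) + (13,1)
step 3: (161, 12)  from 2·(67,5) + (27,2)
(x₁, y₁) = (161, 12);  161² − 180·12² = 1 ✓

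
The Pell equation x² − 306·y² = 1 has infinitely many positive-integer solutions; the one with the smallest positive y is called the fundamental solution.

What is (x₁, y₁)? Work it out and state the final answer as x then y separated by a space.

35 2

√306 = [17; 2,34, …], period ℓ=2 (even) → k=1
k=0  a_k=17  p_k/q_k = 17/1
k=1  a_k=2  p_k/q_k = 35/2
→ (35, 2).  Check: 35²=1225, 306·2²=1224, difference 1.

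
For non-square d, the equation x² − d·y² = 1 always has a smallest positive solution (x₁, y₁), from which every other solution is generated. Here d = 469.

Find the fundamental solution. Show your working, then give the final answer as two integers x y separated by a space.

137215 6336

√469 = [21; 1,1,1,10,6,10,1,1,1,42, …], period ℓ=10 (even) → k=9
a_0=21:  p_0=21·1+0=21,  q_0=21·0+1=1
a_1=1:  p_1=1·21+1=22,  q_1=1·1+0=1
…
a_6=10:  p_6=10·4223+693=42923,  q_6=10·195+32=1982
a_7=1:  p_7=1·42923+4223=47146,  q_7=1·1982+195=2177
a_8=1:  p_8=1·47146+42923=90069,  q_8=1·2177+1982=4159
a_9=1:  p_9=1·90069+47146=137215,  q_9=1·4159+2177=6336
→ (137215, 6336).  Check: 137215²=18827956225, 469·6336²=18827956224, difference 1.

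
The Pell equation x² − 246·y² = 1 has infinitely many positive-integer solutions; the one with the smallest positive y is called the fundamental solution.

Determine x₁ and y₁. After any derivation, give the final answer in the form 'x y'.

√246 → a₀=15, period (1,2,5,1,14,1,5,2,1,30); ℓ=10 even so k=9
a_0=15:  p_0=15·1+0=15,  q_0=15·0+1=1
a_1=1:  p_1=1·15+1=16,  q_1=1·1+0=1
a_2=2:  p_2=2·16+15=47,  q_2=2·1+1=3
a_3=5:  p_3=5·47+16=251,  q_3=5·3+1=16
a_4=1:  p_4=1·251+47=298,  q_4=1·16+3=19
a_5=14:  p_5=14·298+251=4423,  q_5=14·19+16=282
a_6=1:  p_6=1·4423+298=4721,  q_6=1·282+19=301
…
a_8=2:  p_8=2·28028+4721=60777,  q_8=2·1787+301=3875
a_9=1:  p_9=1·60777+28028=88805,  q_9=1·3875+1787=5662
→ (88805, 5662).  Check: 88805²=7886328025, 246·5662²=7886328024, difference 1.

88805 5662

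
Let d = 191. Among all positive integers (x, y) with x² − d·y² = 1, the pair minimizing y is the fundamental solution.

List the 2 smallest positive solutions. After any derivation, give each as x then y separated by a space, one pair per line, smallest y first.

8994000 650783
161784071999999 11706284604000

√191 → a₀=13, period (1,4,1,1,3,…,4,1,26); ℓ=16 even so k=15
i=0: a=13 ⇒ p=13, q=1
i=1: a=1 ⇒ p=14, q=1
i=2: a=4 ⇒ p=69, q=5
…
i=4: a=1 ⇒ p=152, q=11
…
i=7: a=2 ⇒ p=2999, q=217
…
i=9: a=2 ⇒ p=83433, q=6037
…
i=11: a=3 ⇒ p=704682, q=50989
i=12: a=1 ⇒ p=911765, q=65973
…
i=14: a=4 ⇒ p=7377553, q=533821
i=15: a=1 ⇒ p=8994000, q=650783
(x₁, y₁) = (8994000, 650783);  8994000² − 191·650783² = 1 ✓
(8994000+650783√191)^2 = 161784071999999 + 11706284604000√191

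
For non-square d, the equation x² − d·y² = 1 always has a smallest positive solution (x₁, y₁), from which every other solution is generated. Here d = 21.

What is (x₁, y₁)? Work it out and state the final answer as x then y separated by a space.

55 12

[4; 1,1,2,1,1,8] for √21; ℓ=6 ⇒ convergent index 5
i=0: a=4 ⇒ p=4, q=1
…
i=3: a=2 ⇒ p=23, q=5
i=4: a=1 ⇒ p=32, q=7
i=5: a=1 ⇒ p=55, q=12
(x₁, y₁) = (55, 12);  55² − 21·12² = 1 ✓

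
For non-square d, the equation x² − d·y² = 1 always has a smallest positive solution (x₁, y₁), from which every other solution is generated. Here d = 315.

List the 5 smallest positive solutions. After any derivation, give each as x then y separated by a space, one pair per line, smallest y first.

71 4
10081 568
1431431 80652
203253121 11452016
28860511751 1626105620

d=315: √d = [17; 1,2,1,34] (ℓ=4, even), read p_3/q_3
a_0=17:  p_0=17·1+0=17,  q_0=17·0+1=1
a_1=1:  p_1=1·17+1=18,  q_1=1·1+0=1
a_2=2:  p_2=2·18+17=53,  q_2=2·1+1=3
a_3=1:  p_3=1·53+18=71,  q_3=1·3+1=4
→ (71, 4).  Check: 71²=5041, 315·4²=5040, difference 1.
(x_2, y_2) = (71·71 + 315·4·4, 71·4 + 4·71) = (10081, 568)
(x_3, y_3) = (71·10081 + 315·4·568, 71·568 + 4·10081) = (1431431, 80652)
(x_4, y_4) = (71·1431431 + 315·4·80652, 71·80652 + 4·1431431) = (203253121, 11452016)
(x_5, y_5) = (71·203253121 + 315·4·11452016, 71·11452016 + 4·203253121) = (28860511751, 1626105620)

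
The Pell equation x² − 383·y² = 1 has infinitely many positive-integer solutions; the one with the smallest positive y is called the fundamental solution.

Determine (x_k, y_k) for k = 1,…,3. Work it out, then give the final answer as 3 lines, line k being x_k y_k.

[19; 1,1,3,19,3,1,1,38] for √383; ℓ=8 ⇒ convergent index 7
a_0=19:  p_0=19·1+0=19,  q_0=19·0+1=1
a_1=1:  p_1=1·19+1=20,  q_1=1·1+0=1
a_2=1:  p_2=1·20+19=39,  q_2=1·1+1=2
a_3=3:  p_3=3·39+20=137,  q_3=3·2+1=7
…
a_6=1:  p_6=1·8063+2642=10705,  q_6=1·412+135=547
a_7=1:  p_7=1·10705+8063=18768,  q_7=1·547+412=959
→ (18768, 959).  Check: 18768²=352237824, 383·959²=352237823, difference 1.
k=2:  x_2 = 18768·18768+383·959·959 = 704475647,  y_2 = 18768·959+959·18768 = 35997024
k=3:  x_3 = 18768·704475647+383·959·35997024 = 26443197867024,  y_3 = 18768·35997024+959·704475647 = 1351184291905

18768 959
704475647 35997024
26443197867024 1351184291905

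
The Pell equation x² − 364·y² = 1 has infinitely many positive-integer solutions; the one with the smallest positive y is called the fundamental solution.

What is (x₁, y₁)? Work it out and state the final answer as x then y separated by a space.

4954951 259710

√364 → a₀=19, period (12,1,2,3,1,8,1,3,2,1,12,38); ℓ=12 even so k=11
k=0  a_k=19  p_k/q_k = 19/1
k=1  a_k=12  p_k/q_k = 229/12
k=2  a_k=1  p_k/q_k = 248/13
…
k=4  a_k=3  p_k/q_k = 2423/127
k=5  a_k=1  p_k/q_k = 3148/165
k=6  a_k=8  p_k/q_k = 27607/1447
k=7  a_k=1  p_k/q_k = 30755/1612
k=8  a_k=3  p_k/q_k = 119872/6283
…
k=10  a_k=1  p_k/q_k = 390371/20461
k=11  a_k=12  p_k/q_k = 4954951/259710
fundamental: x₁=4954951, y₁=259710  (since 24551539412401 − 364·67449284100 = 1)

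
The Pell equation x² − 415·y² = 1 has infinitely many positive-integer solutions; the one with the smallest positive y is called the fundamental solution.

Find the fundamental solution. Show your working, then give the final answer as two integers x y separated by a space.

d=415: √d = [20; 2,1,2,4,6,…,1,2,40] (ℓ=16, even), read p_15/q_15
k=0  a_k=20  p_k/q_k = 20/1
k=1  a_k=2  p_k/q_k = 41/2
k=2  a_k=1  p_k/q_k = 61/3
k=3  a_k=2  p_k/q_k = 163/8
k=4  a_k=4  p_k/q_k = 713/35
k=5  a_k=6  p_k/q_k = 4441/218
…
k=8  a_k=3  p_k/q_k = 33939/1666
…
k=10  a_k=1  p_k/q_k = 77473/3803
…
k=12  a_k=4  p_k/q_k = 2110961/103623
…
k=14  a_k=1  p_k/q_k = 6841255/335824
k=15  a_k=2  p_k/q_k = 18412804/903849
(x₁, y₁) = (18412804, 903849);  18412804² − 415·903849² = 1 ✓

18412804 903849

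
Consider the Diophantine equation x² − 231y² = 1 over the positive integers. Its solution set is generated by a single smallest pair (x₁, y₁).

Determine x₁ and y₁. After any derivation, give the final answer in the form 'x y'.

76 5

√231 = [15; 5,30, …], period ℓ=2 (even) → k=1
i=0: a=15 ⇒ p=15, q=1
i=1: a=5 ⇒ p=76, q=5
fundamental: x₁=76, y₁=5  (since 5776 − 231·25 = 1)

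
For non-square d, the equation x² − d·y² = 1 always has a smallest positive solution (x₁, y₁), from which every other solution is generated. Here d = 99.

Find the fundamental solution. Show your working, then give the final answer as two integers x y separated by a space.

d=99: √d = [9; 1,18] (ℓ=2, even), read p_1/q_1
k=0  a_k=9  p_k/q_k = 9/1
k=1  a_k=1  p_k/q_k = 10/1
(x₁, y₁) = (10, 1);  10² − 99·1² = 1 ✓

10 1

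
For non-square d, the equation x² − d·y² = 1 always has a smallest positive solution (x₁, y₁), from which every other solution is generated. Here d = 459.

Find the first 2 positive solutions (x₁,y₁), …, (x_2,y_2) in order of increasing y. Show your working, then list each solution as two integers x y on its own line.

499850 23331
499700044999 23324000700

√459 = [21; 2,2,1,4,21,4,1,2,2,42, …], period ℓ=10 (even) → k=9
a_0=21:  p_0=21·1+0=21,  q_0=21·0+1=1
…
a_2=2:  p_2=2·43+21=107,  q_2=2·2+1=5
…
a_4=4:  p_4=4·150+107=707,  q_4=4·7+5=33
a_5=21:  p_5=21·707+150=14997,  q_5=21·33+7=700
…
a_8=2:  p_8=2·75692+60695=212079,  q_8=2·3533+2833=9899
a_9=2:  p_9=2·212079+75692=499850,  q_9=2·9899+3533=23331
fundamental: x₁=499850, y₁=23331  (since 249850022500 − 459·544335561 = 1)
(x_2, y_2) = (499850·499850 + 459·23331·23331, 499850·23331 + 23331·499850) = (499700044999, 23324000700)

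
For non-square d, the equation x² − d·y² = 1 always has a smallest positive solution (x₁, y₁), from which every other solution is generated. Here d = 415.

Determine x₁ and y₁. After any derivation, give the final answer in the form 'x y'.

√415 = [20; 2,1,2,4,6,…,1,2,40, …], period ℓ=16 (even) → k=15
a_0=20:  p_0=20·1+0=20,  q_0=20·0+1=1
…
a_2=1:  p_2=1·41+20=61,  q_2=1·2+1=3
a_3=2:  p_3=2·61+41=163,  q_3=2·3+2=8
…
a_5=6:  p_5=6·713+163=4441,  q_5=6·35+8=218
a_6=1:  p_6=1·4441+713=5154,  q_6=1·218+35=253
…
a_9=1:  p_9=1·33939+9595=43534,  q_9=1·1666+471=2137
…
a_12=4:  p_12=4·508372+77473=2110961,  q_12=4·24955+3803=103623
a_13=2:  p_13=2·2110961+508372=4730294,  q_13=2·103623+24955=232201
a_14=1:  p_14=1·4730294+2110961=6841255,  q_14=1·232201+103623=335824
a_15=2:  p_15=2·6841255+4730294=18412804,  q_15=2·335824+232201=903849
fundamental: x₁=18412804, y₁=903849  (since 339031351142416 − 415·816943014801 = 1)

18412804 903849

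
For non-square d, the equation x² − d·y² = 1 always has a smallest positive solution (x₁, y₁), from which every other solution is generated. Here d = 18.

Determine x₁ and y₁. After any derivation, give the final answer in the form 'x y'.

17 4

√18 = [4; 4,8, …], period ℓ=2 (even) → k=1
k=0  a_k=4  p_k/q_k = 4/1
k=1  a_k=4  p_k/q_k = 17/4
fundamental: x₁=17, y₁=4  (since 289 − 18·16 = 1)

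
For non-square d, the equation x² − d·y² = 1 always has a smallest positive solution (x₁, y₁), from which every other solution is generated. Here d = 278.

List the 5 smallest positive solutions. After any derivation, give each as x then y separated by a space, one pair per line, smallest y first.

2501 150
12510001 750300
62575022501 3753000450
313000250040001 18772507500600
1565627188125062501 93900078765000750

√278 = [16; 1,2,16,2,1,32, …], period ℓ=6 (even) → k=5
k=0  a_k=16  p_k/q_k = 16/1
k=1  a_k=1  p_k/q_k = 17/1
k=2  a_k=2  p_k/q_k = 50/3
…
k=4  a_k=2  p_k/q_k = 1684/101
k=5  a_k=1  p_k/q_k = 2501/150
(x₁, y₁) = (2501, 150);  2501² − 278·150² = 1 ✓
(x_2, y_2) = (2501·2501 + 278·150·150, 2501·150 + 150·2501) = (12510001, 750300)
(x_3, y_3) = (2501·12510001 + 278·150·750300, 2501·750300 + 150·12510001) = (62575022501, 3753000450)
(x_4, y_4) = (2501·62575022501 + 278·150·3753000450, 2501·3753000450 + 150·62575022501) = (313000250040001, 18772507500600)
(x_5, y_5) = (2501·313000250040001 + 278·150·18772507500600, 2501·18772507500600 + 150·313000250040001) = (1565627188125062501, 93900078765000750)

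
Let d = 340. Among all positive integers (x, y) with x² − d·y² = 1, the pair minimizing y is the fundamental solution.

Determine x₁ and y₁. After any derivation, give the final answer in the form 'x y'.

d=340: √d = [18; 2,3,1,1,1,…,3,2,36] (ℓ=14, even), read p_13/q_13
i=0: a=18 ⇒ p=18, q=1
…
i=2: a=3 ⇒ p=129, q=7
i=3: a=1 ⇒ p=166, q=9
i=4: a=1 ⇒ p=295, q=16
i=5: a=1 ⇒ p=461, q=25
…
i=7: a=8 ⇒ p=6509, q=353
i=8: a=1 ⇒ p=7265, q=394
…
i=11: a=1 ⇒ p=34813, q=1888
i=12: a=3 ⇒ p=125478, q=6805
i=13: a=2 ⇒ p=285769, q=15498
→ (285769, 15498).  Check: 285769²=81663921361, 340·15498²=81663921360, difference 1.

285769 15498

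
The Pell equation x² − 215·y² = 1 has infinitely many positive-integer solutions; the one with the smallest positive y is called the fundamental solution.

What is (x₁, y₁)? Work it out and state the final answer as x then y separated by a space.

44 3

[14; 1,1,1,28] for √215; ℓ=4 ⇒ convergent index 3
k=0  a_k=14  p_k/q_k = 14/1
k=1  a_k=1  p_k/q_k = 15/1
k=2  a_k=1  p_k/q_k = 29/2
k=3  a_k=1  p_k/q_k = 44/3
fundamental: x₁=44, y₁=3  (since 1936 − 215·9 = 1)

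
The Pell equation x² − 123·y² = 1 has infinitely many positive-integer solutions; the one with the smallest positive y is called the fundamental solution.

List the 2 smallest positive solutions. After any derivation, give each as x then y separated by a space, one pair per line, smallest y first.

√123 = [11; 11,22, …], period ℓ=2 (even) → k=1
step 0: (11, 1)  from 11·(1,0) + (0,1)
step 1: (122, 11)  from 11·(11,1) + (1,0)
fundamental: x₁=122, y₁=11  (since 14884 − 123·121 = 1)
k=2:  x_2 = 122·122+123·11·11 = 29767,  y_2 = 122·11+11·122 = 2684

122 11
29767 2684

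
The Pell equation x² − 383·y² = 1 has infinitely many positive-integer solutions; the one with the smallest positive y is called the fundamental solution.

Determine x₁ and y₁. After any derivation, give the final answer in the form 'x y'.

18768 959

d=383: √d = [19; 1,1,3,19,3,1,1,38] (ℓ=8, even), read p_7/q_7
i=0: a=19 ⇒ p=19, q=1
i=1: a=1 ⇒ p=20, q=1
…
i=3: a=3 ⇒ p=137, q=7
i=4: a=19 ⇒ p=2642, q=135
…
i=6: a=1 ⇒ p=10705, q=547
i=7: a=1 ⇒ p=18768, q=959
fundamental: x₁=18768, y₁=959  (since 352237824 − 383·919681 = 1)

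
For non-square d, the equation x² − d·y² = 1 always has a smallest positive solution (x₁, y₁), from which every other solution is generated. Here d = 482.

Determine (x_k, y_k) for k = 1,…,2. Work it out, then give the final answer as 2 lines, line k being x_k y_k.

√482 = [21; 1,20,1,42, …], period ℓ=4 (even) → k=3
step 0: (21, 1)  from 21·(1,0) + (0,1)
step 1: (22, 1)  from 1·(21,1) + (1,0)
step 2: (461, 21)  from 20·(22,1) + (21,1)
step 3: (483, 22)  from 1·(461,21) + (22,1)
→ (483, 22).  Check: 483²=233289, 482·22²=233288, difference 1.
k=2:  x_2 = 483·483+482·22·22 = 466577,  y_2 = 483·22+22·483 = 21252

483 22
466577 21252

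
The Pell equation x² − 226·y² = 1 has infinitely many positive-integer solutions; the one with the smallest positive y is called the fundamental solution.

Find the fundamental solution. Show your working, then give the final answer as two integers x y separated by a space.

[15; 30] for √226; ℓ=1 ⇒ convergent index 1
i=0: a=15 ⇒ p=15, q=1
i=1: a=30 ⇒ p=451, q=30
(x₁, y₁) = (451, 30);  451² − 226·30² = 1 ✓

451 30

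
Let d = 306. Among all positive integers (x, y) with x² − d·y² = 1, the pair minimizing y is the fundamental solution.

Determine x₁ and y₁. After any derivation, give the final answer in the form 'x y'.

[17; 2,34] for √306; ℓ=2 ⇒ convergent index 1
k=0  a_k=17  p_k/q_k = 17/1
k=1  a_k=2  p_k/q_k = 35/2
fundamental: x₁=35, y₁=2  (since 1225 − 306·4 = 1)

35 2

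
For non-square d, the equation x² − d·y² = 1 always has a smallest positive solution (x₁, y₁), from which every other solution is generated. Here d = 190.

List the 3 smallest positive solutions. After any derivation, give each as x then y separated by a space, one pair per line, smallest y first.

52021 3774
5412368881 392654508
563113683064981 40852560317562

√190 = [13; 1,3,1,1,1,…,3,1,26, …], period ℓ=14 (even) → k=13
a_0=13:  p_0=13·1+0=13,  q_0=13·0+1=1
a_1=1:  p_1=1·13+1=14,  q_1=1·1+0=1
a_2=3:  p_2=3·14+13=55,  q_2=3·1+1=4
…
a_6=2:  p_6=2·193+124=510,  q_6=2·14+9=37
a_7=2:  p_7=2·510+193=1213,  q_7=2·37+14=88
a_8=2:  p_8=2·1213+510=2936,  q_8=2·88+37=213
…
a_11=1:  p_11=1·7085+4149=11234,  q_11=1·514+301=815
a_12=3:  p_12=3·11234+7085=40787,  q_12=3·815+514=2959
a_13=1:  p_13=1·40787+11234=52021,  q_13=1·2959+815=3774
(x₁, y₁) = (52021, 3774);  52021² − 190·3774² = 1 ✓
k=2:  x_2 = 52021·52021+190·3774·3774 = 5412368881,  y_2 = 52021·3774+3774·52021 = 392654508
k=3:  x_3 = 52021·5412368881+190·3774·392654508 = 563113683064981,  y_3 = 52021·392654508+3774·5412368881 = 40852560317562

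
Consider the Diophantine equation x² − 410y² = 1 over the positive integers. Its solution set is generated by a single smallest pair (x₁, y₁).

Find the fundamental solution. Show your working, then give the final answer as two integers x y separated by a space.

81 4

√410 = [20; 4,40, …], period ℓ=2 (even) → k=1
step 0: (20, 1)  from 20·(1,0) + (0,1)
step 1: (81, 4)  from 4·(20,1) + (1,0)
fundamental: x₁=81, y₁=4  (since 6561 − 410·16 = 1)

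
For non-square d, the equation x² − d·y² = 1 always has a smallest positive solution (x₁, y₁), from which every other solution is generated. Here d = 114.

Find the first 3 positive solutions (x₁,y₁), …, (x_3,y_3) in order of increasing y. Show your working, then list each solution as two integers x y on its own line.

[10; 1,2,10,2,1,20] for √114; ℓ=6 ⇒ convergent index 5
step 0: (10, 1)  from 10·(1,0) + (0,1)
…
step 4: (694, 65)  from 2·(331,31) + (32,3)
step 5: (1025, 96)  from 1·(694,65) + (331,31)
→ (1025, 96).  Check: 1025²=1050625, 114·96²=1050624, difference 1.
(x_2, y_2) = (1025·1025 + 114·96·96, 1025·96 + 96·1025) = (2101249, 196800)
(x_3, y_3) = (1025·2101249 + 114·96·196800, 1025·196800 + 96·2101249) = (4307559425, 403439904)

1025 96
2101249 196800
4307559425 403439904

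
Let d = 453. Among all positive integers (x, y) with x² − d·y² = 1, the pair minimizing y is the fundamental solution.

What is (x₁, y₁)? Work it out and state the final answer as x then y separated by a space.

d=453: √d = [21; 3,1,1,10,14,10,1,1,3,42] (ℓ=10, even), read p_9/q_9
i=0: a=21 ⇒ p=21, q=1
i=1: a=3 ⇒ p=64, q=3
i=2: a=1 ⇒ p=85, q=4
i=3: a=1 ⇒ p=149, q=7
i=4: a=10 ⇒ p=1575, q=74
i=5: a=14 ⇒ p=22199, q=1043
i=6: a=10 ⇒ p=223565, q=10504
i=7: a=1 ⇒ p=245764, q=11547
i=8: a=1 ⇒ p=469329, q=22051
i=9: a=3 ⇒ p=1653751, q=77700
→ (1653751, 77700).  Check: 1653751²=2734892370001, 453·77700²=2734892370000, difference 1.

1653751 77700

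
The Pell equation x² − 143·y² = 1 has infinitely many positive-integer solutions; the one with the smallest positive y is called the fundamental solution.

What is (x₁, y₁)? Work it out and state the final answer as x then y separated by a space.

√143 = [11; 1,22, …], period ℓ=2 (even) → k=1
step 0: (11, 1)  from 11·(1,0) + (0,1)
step 1: (12, 1)  from 1·(11,1) + (1,0)
(x₁, y₁) = (12, 1);  12² − 143·1² = 1 ✓

12 1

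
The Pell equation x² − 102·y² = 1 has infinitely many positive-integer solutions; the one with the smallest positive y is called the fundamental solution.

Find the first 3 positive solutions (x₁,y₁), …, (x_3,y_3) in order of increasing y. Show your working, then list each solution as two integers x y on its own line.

[10; 10,20] for √102; ℓ=2 ⇒ convergent index 1
i=0: a=10 ⇒ p=10, q=1
i=1: a=10 ⇒ p=101, q=10
fundamental: x₁=101, y₁=10  (since 10201 − 102·100 = 1)
(x_2, y_2) = (101·101 + 102·10·10, 101·10 + 10·101) = (20401, 2020)
(x_3, y_3) = (101·20401 + 102·10·2020, 101·2020 + 10·20401) = (4120901, 408030)

101 10
20401 2020
4120901 408030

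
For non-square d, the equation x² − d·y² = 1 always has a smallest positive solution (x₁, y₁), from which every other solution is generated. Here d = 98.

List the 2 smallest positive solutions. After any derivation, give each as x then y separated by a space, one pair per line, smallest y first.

√98 = [9; 1,8,1,18, …], period ℓ=4 (even) → k=3
i=0: a=9 ⇒ p=9, q=1
…
i=2: a=8 ⇒ p=89, q=9
i=3: a=1 ⇒ p=99, q=10
→ (99, 10).  Check: 99²=9801, 98·10²=9800, difference 1.
(x_2, y_2) = (99·99 + 98·10·10, 99·10 + 10·99) = (19601, 1980)

99 10
19601 1980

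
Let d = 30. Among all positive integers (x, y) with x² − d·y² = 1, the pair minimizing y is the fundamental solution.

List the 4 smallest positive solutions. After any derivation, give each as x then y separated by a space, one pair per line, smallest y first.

11 2
241 44
5291 966
116161 21208

[5; 2,10] for √30; ℓ=2 ⇒ convergent index 1
k=0  a_k=5  p_k/q_k = 5/1
k=1  a_k=2  p_k/q_k = 11/2
(x₁, y₁) = (11, 2);  11² − 30·2² = 1 ✓
k=2:  x_2 = 11·11+30·2·2 = 241,  y_2 = 11·2+2·11 = 44
k=3:  x_3 = 11·241+30·2·44 = 5291,  y_3 = 11·44+2·241 = 966
k=4:  x_4 = 11·5291+30·2·966 = 116161,  y_4 = 11·966+2·5291 = 21208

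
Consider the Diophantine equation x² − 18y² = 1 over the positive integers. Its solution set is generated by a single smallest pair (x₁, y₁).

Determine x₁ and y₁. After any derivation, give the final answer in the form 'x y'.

17 4

√18 → a₀=4, period (4,8); ℓ=2 even so k=1
i=0: a=4 ⇒ p=4, q=1
i=1: a=4 ⇒ p=17, q=4
→ (17, 4).  Check: 17²=289, 18·4²=288, difference 1.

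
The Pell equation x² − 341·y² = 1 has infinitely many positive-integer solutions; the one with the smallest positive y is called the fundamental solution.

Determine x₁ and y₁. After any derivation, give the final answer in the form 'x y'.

10626551 575460

d=341: √d = [18; 2,6,1,8,2,…,6,2,36] (ℓ=14, even), read p_13/q_13
i=0: a=18 ⇒ p=18, q=1
…
i=2: a=6 ⇒ p=240, q=13
i=3: a=1 ⇒ p=277, q=15
i=4: a=8 ⇒ p=2456, q=133
i=5: a=2 ⇒ p=5189, q=281
…
i=7: a=2 ⇒ p=20479, q=1109
i=8: a=1 ⇒ p=28124, q=1523
…
i=10: a=8 ⇒ p=641940, q=34763
…
i=12: a=6 ⇒ p=4953942, q=268271
i=13: a=2 ⇒ p=10626551, q=575460
fundamental: x₁=10626551, y₁=575460  (since 112923586155601 − 341·331154211600 = 1)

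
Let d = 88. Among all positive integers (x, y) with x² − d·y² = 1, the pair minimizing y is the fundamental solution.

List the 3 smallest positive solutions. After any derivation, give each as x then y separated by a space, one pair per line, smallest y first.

[9; 2,1,1,1,2,18] for √88; ℓ=6 ⇒ convergent index 5
step 0: (9, 1)  from 9·(1,0) + (0,1)
…
step 2: (28, 3)  from 1·(19,2) + (9,1)
step 3: (47, 5)  from 1·(28,3) + (19,2)
step 4: (75, 8)  from 1·(47,5) + (28,3)
step 5: (197, 21)  from 2·(75,8) + (47,5)
→ (197, 21).  Check: 197²=38809, 88·21²=38808, difference 1.
k=2:  x_2 = 197·197+88·21·21 = 77617,  y_2 = 197·21+21·197 = 8274
k=3:  x_3 = 197·77617+88·21·8274 = 30580901,  y_3 = 197·8274+21·77617 = 3259935

197 21
77617 8274
30580901 3259935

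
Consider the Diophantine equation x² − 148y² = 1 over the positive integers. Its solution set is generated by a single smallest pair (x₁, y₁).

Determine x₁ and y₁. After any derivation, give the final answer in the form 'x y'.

√148 = [12; 6,24, …], period ℓ=2 (even) → k=1
i=0: a=12 ⇒ p=12, q=1
i=1: a=6 ⇒ p=73, q=6
→ (73, 6).  Check: 73²=5329, 148·6²=5328, difference 1.

73 6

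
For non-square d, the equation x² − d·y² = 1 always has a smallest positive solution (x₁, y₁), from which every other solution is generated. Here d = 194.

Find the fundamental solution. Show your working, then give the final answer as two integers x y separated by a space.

√194 = [13; 1,12,1,26, …], period ℓ=4 (even) → k=3
i=0: a=13 ⇒ p=13, q=1
i=1: a=1 ⇒ p=14, q=1
i=2: a=12 ⇒ p=181, q=13
i=3: a=1 ⇒ p=195, q=14
fundamental: x₁=195, y₁=14  (since 38025 − 194·196 = 1)

195 14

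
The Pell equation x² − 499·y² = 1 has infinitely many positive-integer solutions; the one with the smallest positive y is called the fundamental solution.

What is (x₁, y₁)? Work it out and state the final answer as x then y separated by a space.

[22; 2,1,21,1,2,44] for √499; ℓ=6 ⇒ convergent index 5
a_0=22:  p_0=22·1+0=22,  q_0=22·0+1=1
a_1=2:  p_1=2·22+1=45,  q_1=2·1+0=2
a_2=1:  p_2=1·45+22=67,  q_2=1·2+1=3
a_3=21:  p_3=21·67+45=1452,  q_3=21·3+2=65
a_4=1:  p_4=1·1452+67=1519,  q_4=1·65+3=68
a_5=2:  p_5=2·1519+1452=4490,  q_5=2·68+65=201
fundamental: x₁=4490, y₁=201  (since 20160100 − 499·40401 = 1)

4490 201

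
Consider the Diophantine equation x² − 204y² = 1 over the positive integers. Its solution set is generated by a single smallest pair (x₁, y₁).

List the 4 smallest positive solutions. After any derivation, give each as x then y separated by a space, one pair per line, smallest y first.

√204 = [14; 3,1,1,6,1,1,3,28, …], period ℓ=8 (even) → k=7
a_0=14:  p_0=14·1+0=14,  q_0=14·0+1=1
a_1=3:  p_1=3·14+1=43,  q_1=3·1+0=3
…
a_3=1:  p_3=1·57+43=100,  q_3=1·4+3=7
a_4=6:  p_4=6·100+57=657,  q_4=6·7+4=46
…
a_6=1:  p_6=1·757+657=1414,  q_6=1·53+46=99
a_7=3:  p_7=3·1414+757=4999,  q_7=3·99+53=350
(x₁, y₁) = (4999, 350);  4999² − 204·350² = 1 ✓
k=2:  x_2 = 4999·4999+204·350·350 = 49980001,  y_2 = 4999·350+350·4999 = 3499300
k=3:  x_3 = 4999·49980001+204·350·3499300 = 499700044999,  y_3 = 4999·3499300+350·49980001 = 34986001050
k=4:  x_4 = 4999·499700044999+204·350·34986001050 = 4996000999920001,  y_4 = 4999·34986001050+350·499700044999 = 349790034998600

4999 350
49980001 3499300
499700044999 34986001050
4996000999920001 349790034998600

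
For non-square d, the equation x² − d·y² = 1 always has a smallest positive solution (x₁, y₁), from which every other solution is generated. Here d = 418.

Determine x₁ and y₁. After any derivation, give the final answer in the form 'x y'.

33857 1656

√418 = [20; 2,4,20,4,2,40, …], period ℓ=6 (even) → k=5
i=0: a=20 ⇒ p=20, q=1
i=1: a=2 ⇒ p=41, q=2
…
i=4: a=4 ⇒ p=15068, q=737
i=5: a=2 ⇒ p=33857, q=1656
fundamental: x₁=33857, y₁=1656  (since 1146296449 − 418·2742336 = 1)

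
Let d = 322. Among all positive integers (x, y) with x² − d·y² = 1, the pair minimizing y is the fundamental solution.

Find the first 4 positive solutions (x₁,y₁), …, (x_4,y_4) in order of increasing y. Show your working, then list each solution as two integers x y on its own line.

323 18
208657 11628
134792099 7511670
87075487297 4852527192

√322 = [17; 1,16,1,34, …], period ℓ=4 (even) → k=3
step 0: (17, 1)  from 17·(1,0) + (0,1)
…
step 2: (305, 17)  from 16·(18,1) + (17,1)
step 3: (323, 18)  from 1·(305,17) + (18,1)
(x₁, y₁) = (323, 18);  323² − 322·18² = 1 ✓
n=2: (323,18)∘(323,18) = (323·323+322·18·18, 323·18+18·323) = (208657,11628)
n=3: (208657,11628)∘(323,18) = (323·208657+322·18·11628, 323·11628+18·208657) = (134792099,7511670)
n=4: (134792099,7511670)∘(323,18) = (323·134792099+322·18·7511670, 323·7511670+18·134792099) = (87075487297,4852527192)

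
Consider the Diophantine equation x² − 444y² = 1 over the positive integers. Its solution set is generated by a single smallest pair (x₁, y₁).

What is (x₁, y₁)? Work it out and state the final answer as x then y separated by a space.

d=444: √d = [21; 14,42] (ℓ=2, even), read p_1/q_1
i=0: a=21 ⇒ p=21, q=1
i=1: a=14 ⇒ p=295, q=14
(x₁, y₁) = (295, 14);  295² − 444·14² = 1 ✓

295 14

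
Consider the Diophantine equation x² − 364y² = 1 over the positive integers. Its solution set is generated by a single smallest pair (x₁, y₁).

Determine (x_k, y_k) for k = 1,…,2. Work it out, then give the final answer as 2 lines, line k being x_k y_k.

4954951 259710
49103078824801 2573700648420

[19; 12,1,2,3,1,8,1,3,2,1,12,38] for √364; ℓ=12 ⇒ convergent index 11
step 0: (19, 1)  from 19·(1,0) + (0,1)
…
step 4: (2423, 127)  from 3·(725,38) + (248,13)
step 5: (3148, 165)  from 1·(2423,127) + (725,38)
step 6: (27607, 1447)  from 8·(3148,165) + (2423,127)
step 7: (30755, 1612)  from 1·(27607,1447) + (3148,165)
…
step 10: (390371, 20461)  from 1·(270499,14178) + (119872,6283)
step 11: (4954951, 259710)  from 12·(390371,20461) + (270499,14178)
→ (4954951, 259710).  Check: 4954951²=24551539412401, 364·259710²=24551539412400, difference 1.
n=2: (4954951,259710)∘(4954951,259710) = (4954951·4954951+364·259710·259710, 4954951·259710+259710·4954951) = (49103078824801,2573700648420)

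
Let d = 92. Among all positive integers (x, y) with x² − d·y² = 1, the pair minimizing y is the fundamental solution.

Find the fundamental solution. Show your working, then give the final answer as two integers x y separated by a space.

√92 = [9; 1,1,2,4,2,1,1,18, …], period ℓ=8 (even) → k=7
a_0=9:  p_0=9·1+0=9,  q_0=9·0+1=1
a_1=1:  p_1=1·9+1=10,  q_1=1·1+0=1
…
a_3=2:  p_3=2·19+10=48,  q_3=2·2+1=5
…
a_6=1:  p_6=1·470+211=681,  q_6=1·49+22=71
a_7=1:  p_7=1·681+470=1151,  q_7=1·71+49=120
fundamental: x₁=1151, y₁=120  (since 1324801 − 92·14400 = 1)

1151 120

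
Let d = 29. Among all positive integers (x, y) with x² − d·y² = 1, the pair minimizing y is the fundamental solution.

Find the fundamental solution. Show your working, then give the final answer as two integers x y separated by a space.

9801 1820

[5; 2,1,1,2,10] for √29; ℓ=5 ⇒ convergent index 9
k=0  a_k=5  p_k/q_k = 5/1
k=1  a_k=2  p_k/q_k = 11/2
k=2  a_k=1  p_k/q_k = 16/3
…
k=5  a_k=10  p_k/q_k = 727/135
k=6  a_k=2  p_k/q_k = 1524/283
k=7  a_k=1  p_k/q_k = 2251/418
k=8  a_k=1  p_k/q_k = 3775/701
k=9  a_k=2  p_k/q_k = 9801/1820
→ (9801, 1820).  Check: 9801²=96059601, 29·1820²=96059600, difference 1.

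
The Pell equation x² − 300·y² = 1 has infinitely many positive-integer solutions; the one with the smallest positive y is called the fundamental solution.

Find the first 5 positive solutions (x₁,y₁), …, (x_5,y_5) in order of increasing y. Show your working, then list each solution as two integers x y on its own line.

√300 = [17; 3,8,3,34, …], period ℓ=4 (even) → k=3
k=0  a_k=17  p_k/q_k = 17/1
k=1  a_k=3  p_k/q_k = 52/3
k=2  a_k=8  p_k/q_k = 433/25
k=3  a_k=3  p_k/q_k = 1351/78
(x₁, y₁) = (1351, 78);  1351² − 300·78² = 1 ✓
(x_2, y_2) = (1351·1351 + 300·78·78, 1351·78 + 78·1351) = (3650401, 210756)
(x_3, y_3) = (1351·3650401 + 300·78·210756, 1351·210756 + 78·3650401) = (9863382151, 569462634)
(x_4, y_4) = (1351·9863382151 + 300·78·569462634, 1351·569462634 + 78·9863382151) = (26650854921601, 1538687826312)
(x_5, y_5) = (1351·26650854921601 + 300·78·1538687826312, 1351·1538687826312 + 78·26650854921601) = (72010600134783751, 4157533937232390)

1351 78
3650401 210756
9863382151 569462634
26650854921601 1538687826312
72010600134783751 4157533937232390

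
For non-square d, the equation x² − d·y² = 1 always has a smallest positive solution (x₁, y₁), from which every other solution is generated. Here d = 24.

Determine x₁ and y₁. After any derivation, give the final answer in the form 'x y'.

5 1

d=24: √d = [4; 1,8] (ℓ=2, even), read p_1/q_1
i=0: a=4 ⇒ p=4, q=1
i=1: a=1 ⇒ p=5, q=1
fundamental: x₁=5, y₁=1  (since 25 − 24·1 = 1)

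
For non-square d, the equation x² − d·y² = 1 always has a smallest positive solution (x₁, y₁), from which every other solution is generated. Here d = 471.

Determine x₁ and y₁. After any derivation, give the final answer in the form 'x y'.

7838695 361188

√471 → a₀=21, period (1,2,2,1,3,…,2,1,42); ℓ=14 even so k=13
a_0=21:  p_0=21·1+0=21,  q_0=21·0+1=1
a_1=1:  p_1=1·21+1=22,  q_1=1·1+0=1
a_2=2:  p_2=2·22+21=65,  q_2=2·1+1=3
a_3=2:  p_3=2·65+22=152,  q_3=2·3+1=7
…
a_5=3:  p_5=3·217+152=803,  q_5=3·10+7=37
a_6=4:  p_6=4·803+217=3429,  q_6=4·37+10=158
a_7=14:  p_7=14·3429+803=48809,  q_7=14·158+37=2249
a_8=4:  p_8=4·48809+3429=198665,  q_8=4·2249+158=9154
a_9=3:  p_9=3·198665+48809=644804,  q_9=3·9154+2249=29711
a_10=1:  p_10=1·644804+198665=843469,  q_10=1·29711+9154=38865
a_11=2:  p_11=2·843469+644804=2331742,  q_11=2·38865+29711=107441
a_12=2:  p_12=2·2331742+843469=5506953,  q_12=2·107441+38865=253747
a_13=1:  p_13=1·5506953+2331742=7838695,  q_13=1·253747+107441=361188
→ (7838695, 361188).  Check: 7838695²=61445139303025, 471·361188²=61445139303024, difference 1.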